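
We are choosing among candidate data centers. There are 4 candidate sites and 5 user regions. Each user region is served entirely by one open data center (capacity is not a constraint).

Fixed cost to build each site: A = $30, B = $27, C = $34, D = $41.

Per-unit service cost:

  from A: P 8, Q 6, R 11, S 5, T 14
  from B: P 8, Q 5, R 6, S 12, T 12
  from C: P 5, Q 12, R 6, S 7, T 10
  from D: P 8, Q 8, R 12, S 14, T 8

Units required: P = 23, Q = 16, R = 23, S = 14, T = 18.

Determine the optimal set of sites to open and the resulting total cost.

Open A and C; minimum total cost 663.

For any fixed open set, each user region goes to its cheapest open site; total = fixed + service.
{A, C}: P→C 5·23=115, Q→A 6·16=96, R→C 6·23=138, S→A 5·14=70, T→C 10·18=180. Service 599; fixed 64; total 663.
{A, C, D}: service 563 + fixed 105 = 668
{B, C}: service 611 + fixed 61 = 672
{A, B, C, D}: service 547 + fixed 132 = 679
No other subset beats 663.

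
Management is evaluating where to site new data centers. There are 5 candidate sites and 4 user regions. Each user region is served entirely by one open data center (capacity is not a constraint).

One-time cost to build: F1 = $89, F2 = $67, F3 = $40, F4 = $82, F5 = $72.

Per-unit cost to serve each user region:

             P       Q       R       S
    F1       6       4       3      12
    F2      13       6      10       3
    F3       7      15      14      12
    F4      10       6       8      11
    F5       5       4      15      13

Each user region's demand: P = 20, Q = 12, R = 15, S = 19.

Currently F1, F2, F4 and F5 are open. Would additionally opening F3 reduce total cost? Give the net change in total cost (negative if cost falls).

Current service cost with {F1, F2, F4, F5}: 250.
Adding F3: each user region re-picks its cheapest; new service cost 250, saving 0.
Extra fixed cost: 40. Net change = 40 − 0 = 40.
(Totals: 560 → 600.)

No — net change +40 (cost rises by 40).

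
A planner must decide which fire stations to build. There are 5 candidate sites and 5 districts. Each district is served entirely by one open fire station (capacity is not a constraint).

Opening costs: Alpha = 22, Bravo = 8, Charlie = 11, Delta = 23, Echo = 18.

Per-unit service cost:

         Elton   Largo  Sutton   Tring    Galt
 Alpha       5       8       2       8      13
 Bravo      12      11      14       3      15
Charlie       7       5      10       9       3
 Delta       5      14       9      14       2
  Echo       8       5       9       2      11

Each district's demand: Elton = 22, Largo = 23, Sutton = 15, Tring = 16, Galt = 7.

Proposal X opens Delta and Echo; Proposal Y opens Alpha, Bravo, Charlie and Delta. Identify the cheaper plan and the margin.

Proposal X: {Delta, Echo}: Elton→Delta 5·22=110, Largo→Echo 5·23=115, Sutton→Delta 9·15=135, Tring→Echo 2·16=32, Galt→Delta 2·7=14. Service 406; fixed 41; total 447.
Proposal Y: {Alpha, Bravo, Charlie, Delta}: Elton→Alpha 5·22=110, Largo→Charlie 5·23=115, Sutton→Alpha 2·15=30, Tring→Bravo 3·16=48, Galt→Delta 2·7=14. Service 317; fixed 64; total 381.
Difference: |447 − 381| = 66.

Proposal Y is cheaper by 66.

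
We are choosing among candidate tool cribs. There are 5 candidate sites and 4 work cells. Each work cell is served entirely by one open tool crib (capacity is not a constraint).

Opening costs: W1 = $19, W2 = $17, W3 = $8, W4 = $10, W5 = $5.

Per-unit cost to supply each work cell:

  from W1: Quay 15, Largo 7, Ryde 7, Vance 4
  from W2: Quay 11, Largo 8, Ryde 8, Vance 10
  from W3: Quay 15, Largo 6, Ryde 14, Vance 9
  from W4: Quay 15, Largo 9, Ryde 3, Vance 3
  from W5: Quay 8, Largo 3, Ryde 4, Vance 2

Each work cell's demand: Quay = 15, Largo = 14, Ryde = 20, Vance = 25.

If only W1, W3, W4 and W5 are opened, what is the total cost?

Total cost: 314

Each work cell is assigned to its cheapest site among the open ones.
{W1, W3, W4, W5}: Quay→W5 8·15=120, Largo→W5 3·14=42, Ryde→W4 3·20=60, Vance→W5 2·25=50. Service 272; fixed 42; total 314.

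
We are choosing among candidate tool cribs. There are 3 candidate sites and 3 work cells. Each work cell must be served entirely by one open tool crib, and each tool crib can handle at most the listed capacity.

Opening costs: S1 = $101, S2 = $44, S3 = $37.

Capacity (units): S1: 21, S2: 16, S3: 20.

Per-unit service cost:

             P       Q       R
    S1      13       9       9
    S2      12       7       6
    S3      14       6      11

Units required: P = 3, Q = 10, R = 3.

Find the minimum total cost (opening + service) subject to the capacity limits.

Minimum total cost: 168

Open {S2}: P→S2 12·3=36, Q→S2 7·10=70, R→S2 6·3=18.
Loads: S2 carries 16/16. Service 124; fixed 44; total 168.
Next best feasible plan costs 172.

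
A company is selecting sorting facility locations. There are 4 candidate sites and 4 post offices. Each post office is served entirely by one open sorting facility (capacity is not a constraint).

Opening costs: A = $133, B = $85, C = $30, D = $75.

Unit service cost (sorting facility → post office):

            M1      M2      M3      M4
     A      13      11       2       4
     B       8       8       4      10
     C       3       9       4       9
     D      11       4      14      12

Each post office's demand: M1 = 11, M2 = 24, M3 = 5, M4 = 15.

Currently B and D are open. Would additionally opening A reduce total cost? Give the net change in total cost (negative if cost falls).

No — net change +33 (cost rises by 33).

Current service cost with {B, D}: 354.
Adding A: each post office re-picks its cheapest; new service cost 254, saving 100.
Extra fixed cost: 133. Net change = 133 − 100 = 33.
(Totals: 514 → 547.)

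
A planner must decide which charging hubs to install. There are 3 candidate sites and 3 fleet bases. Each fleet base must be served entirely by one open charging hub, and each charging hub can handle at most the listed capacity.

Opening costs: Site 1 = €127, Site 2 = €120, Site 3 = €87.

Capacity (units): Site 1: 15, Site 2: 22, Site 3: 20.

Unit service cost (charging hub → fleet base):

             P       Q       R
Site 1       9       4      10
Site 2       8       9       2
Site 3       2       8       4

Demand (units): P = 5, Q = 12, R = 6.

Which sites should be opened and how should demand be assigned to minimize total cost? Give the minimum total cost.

Minimum total cost: 296

Open {Site 1, Site 3}: P→Site 3 2·5=10, Q→Site 1 4·12=48, R→Site 3 4·6=24.
Loads: Site 1 carries 12/15, Site 3 carries 11/20. Service 82; fixed 214; total 296.
Next best feasible plan costs 325.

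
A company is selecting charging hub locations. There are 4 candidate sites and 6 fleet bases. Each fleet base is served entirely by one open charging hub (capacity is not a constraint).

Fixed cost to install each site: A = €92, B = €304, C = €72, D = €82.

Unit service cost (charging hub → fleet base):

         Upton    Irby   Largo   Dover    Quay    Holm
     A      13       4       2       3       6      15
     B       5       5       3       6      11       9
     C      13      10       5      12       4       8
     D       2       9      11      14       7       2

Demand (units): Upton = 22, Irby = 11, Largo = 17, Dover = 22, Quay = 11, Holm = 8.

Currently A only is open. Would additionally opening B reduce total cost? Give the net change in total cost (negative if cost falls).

Current service cost with {A}: 616.
Adding B: each fleet base re-picks its cheapest; new service cost 392, saving 224.
Extra fixed cost: 304. Net change = 304 − 224 = 80.
(Totals: 708 → 788.)

No — net change +80 (cost rises by 80).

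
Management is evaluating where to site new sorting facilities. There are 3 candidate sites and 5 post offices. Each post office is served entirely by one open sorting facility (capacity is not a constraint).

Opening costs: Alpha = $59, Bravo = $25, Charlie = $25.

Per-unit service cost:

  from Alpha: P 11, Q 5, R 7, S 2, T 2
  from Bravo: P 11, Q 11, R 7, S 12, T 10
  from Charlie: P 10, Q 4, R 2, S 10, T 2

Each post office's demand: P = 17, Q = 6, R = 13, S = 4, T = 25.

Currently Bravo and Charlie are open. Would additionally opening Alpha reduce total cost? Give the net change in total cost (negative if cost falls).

Current service cost with {Bravo, Charlie}: 310.
Adding Alpha: each post office re-picks its cheapest; new service cost 278, saving 32.
Extra fixed cost: 59. Net change = 59 − 32 = 27.
(Totals: 360 → 387.)

No — net change +27 (cost rises by 27).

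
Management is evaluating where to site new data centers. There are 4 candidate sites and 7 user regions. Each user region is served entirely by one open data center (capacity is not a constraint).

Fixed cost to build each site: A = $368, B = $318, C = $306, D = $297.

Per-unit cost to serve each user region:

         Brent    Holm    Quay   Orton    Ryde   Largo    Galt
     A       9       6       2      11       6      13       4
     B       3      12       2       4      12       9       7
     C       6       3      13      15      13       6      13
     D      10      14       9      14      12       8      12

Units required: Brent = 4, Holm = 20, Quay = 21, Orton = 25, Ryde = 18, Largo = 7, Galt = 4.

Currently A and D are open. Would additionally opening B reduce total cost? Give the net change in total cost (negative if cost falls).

Current service cost with {A, D}: 653.
Adding B: each user region re-picks its cheapest; new service cost 454, saving 199.
Extra fixed cost: 318. Net change = 318 − 199 = 119.
(Totals: 1318 → 1437.)

No — net change +119 (cost rises by 119).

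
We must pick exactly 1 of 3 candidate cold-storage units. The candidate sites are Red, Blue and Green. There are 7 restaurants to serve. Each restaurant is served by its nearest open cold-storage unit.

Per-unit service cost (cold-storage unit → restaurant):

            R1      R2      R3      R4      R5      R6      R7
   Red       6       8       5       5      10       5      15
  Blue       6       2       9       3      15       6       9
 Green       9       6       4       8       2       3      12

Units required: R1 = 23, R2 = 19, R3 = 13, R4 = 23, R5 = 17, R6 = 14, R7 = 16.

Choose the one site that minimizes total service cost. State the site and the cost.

Choose Green only; total service cost 825.

With exactly 1 open, each restaurant uses its cheapest among the chosen.
{Green}: R1→Green 9·23=207, R2→Green 6·19=114, R3→Green 4·13=52, R4→Green 8·23=184, R5→Green 2·17=34, R6→Green 3·14=42, R7→Green 12·16=192. Service cost 825.
{Blue}: service cost 845
{Red}: service cost 950
Among all 3 size-1 choices, {Green} is lowest.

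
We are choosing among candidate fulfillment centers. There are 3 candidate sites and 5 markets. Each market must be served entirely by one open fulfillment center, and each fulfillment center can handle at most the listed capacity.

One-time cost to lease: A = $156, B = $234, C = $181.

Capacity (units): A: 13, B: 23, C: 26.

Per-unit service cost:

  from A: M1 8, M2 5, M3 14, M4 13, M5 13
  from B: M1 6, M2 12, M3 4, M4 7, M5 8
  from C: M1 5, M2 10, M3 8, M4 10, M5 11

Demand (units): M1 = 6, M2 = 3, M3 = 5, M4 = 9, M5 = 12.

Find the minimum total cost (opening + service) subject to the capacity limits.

Minimum total cost: 662

Open {A, C}: M1→A 8·6=48, M2→A 5·3=15, M3→C 8·5=40, M4→C 10·9=90, M5→C 11·12=132.
Loads: A carries 9/13, C carries 26/26. Service 325; fixed 337; total 662.
Next best feasible plan costs 671.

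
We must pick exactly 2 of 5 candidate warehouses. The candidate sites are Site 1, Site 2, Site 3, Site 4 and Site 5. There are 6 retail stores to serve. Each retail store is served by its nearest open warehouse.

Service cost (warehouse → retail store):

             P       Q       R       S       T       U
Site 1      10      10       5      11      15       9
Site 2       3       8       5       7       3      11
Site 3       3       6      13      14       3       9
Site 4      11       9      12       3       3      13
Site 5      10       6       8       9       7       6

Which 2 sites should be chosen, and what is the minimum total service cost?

Choose Site 2 and Site 5; total service cost 30.

With exactly 2 open, each retail store uses its cheapest among the chosen.
{Site 2, Site 5}: P→Site 2 3, Q→Site 5 6, R→Site 2 5, S→Site 2 7, T→Site 2 3, U→Site 5 6. Service cost 30.
{Site 2, Site 3}: service cost 33
{Site 2, Site 4}: service cost 33
Among all 10 size-2 choices, {Site 2, Site 5} is lowest.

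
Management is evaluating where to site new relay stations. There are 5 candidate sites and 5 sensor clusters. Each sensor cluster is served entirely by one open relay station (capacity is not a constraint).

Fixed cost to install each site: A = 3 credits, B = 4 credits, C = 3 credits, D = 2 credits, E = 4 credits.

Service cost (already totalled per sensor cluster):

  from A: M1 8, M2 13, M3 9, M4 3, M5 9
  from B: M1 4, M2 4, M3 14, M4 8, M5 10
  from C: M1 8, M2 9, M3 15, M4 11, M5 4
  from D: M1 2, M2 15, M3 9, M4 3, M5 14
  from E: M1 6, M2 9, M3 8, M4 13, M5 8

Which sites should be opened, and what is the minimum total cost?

For any fixed open set, each sensor cluster goes to its cheapest open site; total = fixed + service.
{B, C, D}: M1→D 2, M2→B 4, M3→D 9, M4→D 3, M5→C 4. Service 22; fixed 9; total 31.
{C, D}: M1→D 2, M2→C 9, M3→D 9, M4→D 3, M5→C 4. Service 27; fixed 5; total 32.
{A, B, C}: service 24 + fixed 10 = 34
{A, B, C, D, E}: service 21 + fixed 16 = 37
No other subset beats 31.

Open B, C and D; minimum total cost 31.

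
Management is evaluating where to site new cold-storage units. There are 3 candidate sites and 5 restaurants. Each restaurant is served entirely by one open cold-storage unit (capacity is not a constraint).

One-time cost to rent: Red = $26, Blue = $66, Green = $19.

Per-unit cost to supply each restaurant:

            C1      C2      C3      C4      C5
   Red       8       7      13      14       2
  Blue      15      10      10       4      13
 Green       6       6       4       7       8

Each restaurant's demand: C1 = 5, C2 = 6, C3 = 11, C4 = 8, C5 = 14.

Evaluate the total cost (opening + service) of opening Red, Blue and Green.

Each restaurant is assigned to its cheapest site among the open ones.
{Red, Blue, Green}: C1→Green 6·5=30, C2→Green 6·6=36, C3→Green 4·11=44, C4→Blue 4·8=32, C5→Red 2·14=28. Service 170; fixed 111; total 281.

Total cost: 281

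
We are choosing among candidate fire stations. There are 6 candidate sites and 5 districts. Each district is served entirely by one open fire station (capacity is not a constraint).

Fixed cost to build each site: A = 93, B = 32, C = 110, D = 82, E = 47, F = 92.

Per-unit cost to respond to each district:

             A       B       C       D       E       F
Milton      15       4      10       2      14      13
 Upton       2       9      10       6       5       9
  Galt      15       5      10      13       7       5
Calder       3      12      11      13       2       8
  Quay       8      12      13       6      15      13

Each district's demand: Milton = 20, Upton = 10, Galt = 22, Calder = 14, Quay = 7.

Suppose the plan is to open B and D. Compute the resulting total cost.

Each district is assigned to its cheapest site among the open ones.
{B, D}: Milton→D 2·20=40, Upton→D 6·10=60, Galt→B 5·22=110, Calder→B 12·14=168, Quay→D 6·7=42. Service 420; fixed 114; total 534.

Total cost: 534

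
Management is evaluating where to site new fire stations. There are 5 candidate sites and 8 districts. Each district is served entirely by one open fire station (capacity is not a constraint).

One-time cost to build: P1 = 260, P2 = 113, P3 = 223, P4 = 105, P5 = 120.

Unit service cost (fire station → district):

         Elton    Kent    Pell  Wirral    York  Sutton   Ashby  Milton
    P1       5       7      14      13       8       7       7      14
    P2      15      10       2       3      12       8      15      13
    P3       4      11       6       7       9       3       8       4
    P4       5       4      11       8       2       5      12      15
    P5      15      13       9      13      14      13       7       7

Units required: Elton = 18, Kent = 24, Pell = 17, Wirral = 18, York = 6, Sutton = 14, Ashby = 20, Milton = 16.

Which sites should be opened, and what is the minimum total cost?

For any fixed open set, each district goes to its cheapest open site; total = fixed + service.
{P2, P4, P5}: Elton→P4 5·18=90, Kent→P4 4·24=96, Pell→P2 2·17=34, Wirral→P2 3·18=54, York→P4 2·6=12, Sutton→P4 5·14=70, Ashby→P5 7·20=140, Milton→P5 7·16=112. Service 608; fixed 338; total 946.
{P2, P3, P4}: service 534 + fixed 441 = 975
{P3, P4}: Elton→P3 4·18=72, Kent→P4 4·24=96, Pell→P3 6·17=102, Wirral→P3 7·18=126, York→P4 2·6=12, Sutton→P3 3·14=42, Ashby→P3 8·20=160, Milton→P3 4·16=64. Service 674; fixed 328; total 1002.
{P1, P2, P3, P4, P5}: Elton→P3 4·18=72, Kent→P4 4·24=96, Pell→P2 2·17=34, Wirral→P2 3·18=54, York→P4 2·6=12, Sutton→P3 3·14=42, Ashby→P1 7·20=140, Milton→P3 4·16=64. Service 514; fixed 821; total 1335.
No other subset beats 946.

Open P2, P4 and P5; minimum total cost 946.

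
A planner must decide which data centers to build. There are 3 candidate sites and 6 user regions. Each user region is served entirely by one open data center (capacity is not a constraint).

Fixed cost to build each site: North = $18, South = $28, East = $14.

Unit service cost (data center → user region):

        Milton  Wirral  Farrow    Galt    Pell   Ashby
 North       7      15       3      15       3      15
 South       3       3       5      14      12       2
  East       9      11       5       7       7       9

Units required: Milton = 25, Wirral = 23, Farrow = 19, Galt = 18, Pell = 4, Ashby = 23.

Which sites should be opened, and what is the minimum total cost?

Open North, South and East; minimum total cost 445.

For any fixed open set, each user region goes to its cheapest open site; total = fixed + service.
{North, South, East}: Milton→South 3·25=75, Wirral→South 3·23=69, Farrow→North 3·19=57, Galt→East 7·18=126, Pell→North 3·4=12, Ashby→South 2·23=46. Service 385; fixed 60; total 445.
{South, East}: Milton→South 3·25=75, Wirral→South 3·23=69, Farrow→South 5·19=95, Galt→East 7·18=126, Pell→East 7·4=28, Ashby→South 2·23=46. Service 439; fixed 42; total 481.
{North, South}: service 511 + fixed 46 = 557
{East}: service 934 + fixed 14 = 948
No other subset beats 445.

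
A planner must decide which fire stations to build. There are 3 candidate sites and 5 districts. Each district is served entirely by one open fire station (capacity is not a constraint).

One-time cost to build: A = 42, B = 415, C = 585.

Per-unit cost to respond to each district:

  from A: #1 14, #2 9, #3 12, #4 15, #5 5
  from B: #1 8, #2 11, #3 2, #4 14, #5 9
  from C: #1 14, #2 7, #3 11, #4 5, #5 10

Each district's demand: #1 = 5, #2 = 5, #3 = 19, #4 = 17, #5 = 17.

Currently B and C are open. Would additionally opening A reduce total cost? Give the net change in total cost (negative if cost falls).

Current service cost with {B, C}: 351.
Adding A: each district re-picks its cheapest; new service cost 283, saving 68.
Extra fixed cost: 42. Net change = 42 − 68 = -26.
(Totals: 1351 → 1325.)

Yes — net change −26 (cost falls by 26).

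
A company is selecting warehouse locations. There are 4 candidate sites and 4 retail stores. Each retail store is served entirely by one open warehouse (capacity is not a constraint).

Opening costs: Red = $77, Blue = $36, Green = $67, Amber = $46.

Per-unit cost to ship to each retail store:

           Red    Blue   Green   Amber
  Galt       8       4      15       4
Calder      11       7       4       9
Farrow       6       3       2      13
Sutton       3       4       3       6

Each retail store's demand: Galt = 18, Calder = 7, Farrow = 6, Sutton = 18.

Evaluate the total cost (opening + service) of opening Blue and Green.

Each retail store is assigned to its cheapest site among the open ones.
{Blue, Green}: Galt→Blue 4·18=72, Calder→Green 4·7=28, Farrow→Green 2·6=12, Sutton→Green 3·18=54. Service 166; fixed 103; total 269.

Total cost: 269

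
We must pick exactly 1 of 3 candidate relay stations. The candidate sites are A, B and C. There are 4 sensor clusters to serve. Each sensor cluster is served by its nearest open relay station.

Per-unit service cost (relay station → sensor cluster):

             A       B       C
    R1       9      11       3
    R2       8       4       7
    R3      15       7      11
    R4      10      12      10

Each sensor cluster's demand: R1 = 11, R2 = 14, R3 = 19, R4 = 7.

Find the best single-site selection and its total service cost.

With exactly 1 open, each sensor cluster uses its cheapest among the chosen.
{B}: R1→B 11·11=121, R2→B 4·14=56, R3→B 7·19=133, R4→B 12·7=84. Service cost 394.
{C}: service cost 410
{A}: service cost 566
Among all 3 size-1 choices, {B} is lowest.

Choose B only; total service cost 394.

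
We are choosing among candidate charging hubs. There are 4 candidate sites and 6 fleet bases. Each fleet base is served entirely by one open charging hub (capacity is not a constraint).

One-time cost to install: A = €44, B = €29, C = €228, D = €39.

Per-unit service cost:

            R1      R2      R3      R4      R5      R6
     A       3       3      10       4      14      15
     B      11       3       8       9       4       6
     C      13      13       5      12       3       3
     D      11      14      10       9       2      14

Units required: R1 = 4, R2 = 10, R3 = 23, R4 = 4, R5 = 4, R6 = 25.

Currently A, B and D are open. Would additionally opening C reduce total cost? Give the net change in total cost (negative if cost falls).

No — net change +84 (cost rises by 84).

Current service cost with {A, B, D}: 400.
Adding C: each fleet base re-picks its cheapest; new service cost 256, saving 144.
Extra fixed cost: 228. Net change = 228 − 144 = 84.
(Totals: 512 → 596.)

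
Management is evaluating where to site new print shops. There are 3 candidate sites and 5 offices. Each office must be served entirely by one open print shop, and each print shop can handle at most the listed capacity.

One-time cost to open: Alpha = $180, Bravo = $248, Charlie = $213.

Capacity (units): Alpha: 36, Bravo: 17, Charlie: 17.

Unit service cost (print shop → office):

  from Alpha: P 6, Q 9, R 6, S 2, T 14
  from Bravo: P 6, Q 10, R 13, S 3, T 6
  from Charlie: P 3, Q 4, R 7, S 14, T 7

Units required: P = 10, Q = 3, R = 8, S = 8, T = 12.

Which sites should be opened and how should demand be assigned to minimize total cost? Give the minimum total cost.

Open {Alpha, Charlie}: P→Alpha 6·10=60, Q→Charlie 4·3=12, R→Alpha 6·8=48, S→Alpha 2·8=16, T→Charlie 7·12=84.
Loads: Alpha carries 26/36, Charlie carries 15/17. Service 220; fixed 393; total 613.
Next best feasible plan costs 628.

Minimum total cost: 613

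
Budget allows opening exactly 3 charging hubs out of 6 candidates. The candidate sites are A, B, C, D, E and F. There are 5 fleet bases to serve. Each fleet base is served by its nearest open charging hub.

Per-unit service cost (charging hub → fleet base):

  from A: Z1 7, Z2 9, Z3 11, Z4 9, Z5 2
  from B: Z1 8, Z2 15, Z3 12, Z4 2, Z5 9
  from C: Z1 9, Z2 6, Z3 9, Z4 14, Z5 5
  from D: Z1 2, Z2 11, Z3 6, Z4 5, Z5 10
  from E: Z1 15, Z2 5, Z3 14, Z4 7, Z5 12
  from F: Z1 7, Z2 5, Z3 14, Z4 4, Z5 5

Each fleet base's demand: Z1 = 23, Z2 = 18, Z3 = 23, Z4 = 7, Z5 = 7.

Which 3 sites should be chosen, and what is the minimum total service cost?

With exactly 3 open, each fleet base uses its cheapest among the chosen.
{A, D, F}: Z1→D 2·23=46, Z2→F 5·18=90, Z3→D 6·23=138, Z4→F 4·7=28, Z5→A 2·7=14. Service cost 316.
{A, D, E}: service cost 323
{B, D, F}: service cost 323
Among all 20 size-3 choices, {A, D, F} is lowest.

Choose A, D and F; total service cost 316.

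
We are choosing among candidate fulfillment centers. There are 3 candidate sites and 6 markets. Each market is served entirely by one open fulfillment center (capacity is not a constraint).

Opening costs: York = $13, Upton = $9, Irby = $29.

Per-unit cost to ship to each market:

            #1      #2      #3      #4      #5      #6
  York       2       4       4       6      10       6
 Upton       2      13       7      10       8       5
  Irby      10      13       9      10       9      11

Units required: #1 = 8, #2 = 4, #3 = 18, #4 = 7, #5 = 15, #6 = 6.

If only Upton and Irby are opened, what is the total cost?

Each market is assigned to its cheapest site among the open ones.
{Upton, Irby}: #1→Upton 2·8=16, #2→Upton 13·4=52, #3→Upton 7·18=126, #4→Upton 10·7=70, #5→Upton 8·15=120, #6→Upton 5·6=30. Service 414; fixed 38; total 452.

Total cost: 452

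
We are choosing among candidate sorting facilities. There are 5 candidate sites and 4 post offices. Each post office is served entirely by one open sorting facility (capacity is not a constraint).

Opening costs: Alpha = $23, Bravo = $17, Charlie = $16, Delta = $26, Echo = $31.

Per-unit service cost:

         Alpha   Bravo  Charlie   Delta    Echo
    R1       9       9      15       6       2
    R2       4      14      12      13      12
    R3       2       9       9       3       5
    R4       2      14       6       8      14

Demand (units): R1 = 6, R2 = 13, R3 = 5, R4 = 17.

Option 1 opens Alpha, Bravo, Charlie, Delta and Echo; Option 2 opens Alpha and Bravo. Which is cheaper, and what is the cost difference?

Option 2 is cheaper by 31.

Option 1: {Alpha, Bravo, Charlie, Delta, Echo}: R1→Echo 2·6=12, R2→Alpha 4·13=52, R3→Alpha 2·5=10, R4→Alpha 2·17=34. Service 108; fixed 113; total 221.
Option 2: {Alpha, Bravo}: R1→Alpha 9·6=54, R2→Alpha 4·13=52, R3→Alpha 2·5=10, R4→Alpha 2·17=34. Service 150; fixed 40; total 190.
Difference: |221 − 190| = 31.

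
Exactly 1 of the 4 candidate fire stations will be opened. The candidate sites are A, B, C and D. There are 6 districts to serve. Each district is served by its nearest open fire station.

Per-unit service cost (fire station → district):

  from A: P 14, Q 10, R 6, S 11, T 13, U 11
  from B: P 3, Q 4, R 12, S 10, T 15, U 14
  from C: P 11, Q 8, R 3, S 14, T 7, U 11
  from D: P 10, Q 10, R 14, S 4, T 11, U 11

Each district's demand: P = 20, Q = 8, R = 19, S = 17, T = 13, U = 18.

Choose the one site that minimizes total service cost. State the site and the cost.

With exactly 1 open, each district uses its cheapest among the chosen.
{C}: P→C 11·20=220, Q→C 8·8=64, R→C 3·19=57, S→C 14·17=238, T→C 7·13=91, U→C 11·18=198. Service cost 868.
{B}: service cost 937
{D}: service cost 955
Among all 4 size-1 choices, {C} is lowest.

Choose C only; total service cost 868.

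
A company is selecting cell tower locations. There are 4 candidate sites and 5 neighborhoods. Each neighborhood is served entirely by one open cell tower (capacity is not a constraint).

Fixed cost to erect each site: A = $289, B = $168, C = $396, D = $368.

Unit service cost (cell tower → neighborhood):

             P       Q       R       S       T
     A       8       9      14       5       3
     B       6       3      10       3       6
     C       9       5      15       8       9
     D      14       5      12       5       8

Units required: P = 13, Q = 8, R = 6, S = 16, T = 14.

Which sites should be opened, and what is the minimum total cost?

Open B only; minimum total cost 462.

For any fixed open set, each neighborhood goes to its cheapest open site; total = fixed + service.
{B}: P→B 6·13=78, Q→B 3·8=24, R→B 10·6=60, S→B 3·16=48, T→B 6·14=84. Service 294; fixed 168; total 462.
{A}: service 382 + fixed 289 = 671
{A, B}: P→B 6·13=78, Q→B 3·8=24, R→B 10·6=60, S→B 3·16=48, T→A 3·14=42. Service 252; fixed 457; total 709.
{A, B, C, D}: service 252 + fixed 1221 = 1473
(All 15 nonempty subsets were checked; B only is lowest.)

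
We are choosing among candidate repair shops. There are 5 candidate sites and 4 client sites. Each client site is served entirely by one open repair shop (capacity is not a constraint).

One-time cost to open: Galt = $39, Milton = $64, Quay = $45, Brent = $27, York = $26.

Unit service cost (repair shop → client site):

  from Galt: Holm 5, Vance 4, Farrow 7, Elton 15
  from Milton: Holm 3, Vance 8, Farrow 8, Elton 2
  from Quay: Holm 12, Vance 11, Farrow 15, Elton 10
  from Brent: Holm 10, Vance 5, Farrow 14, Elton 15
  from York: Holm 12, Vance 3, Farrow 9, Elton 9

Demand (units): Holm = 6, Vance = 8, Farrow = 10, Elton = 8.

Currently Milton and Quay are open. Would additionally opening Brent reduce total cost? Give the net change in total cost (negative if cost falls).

Current service cost with {Milton, Quay}: 178.
Adding Brent: each client site re-picks its cheapest; new service cost 154, saving 24.
Extra fixed cost: 27. Net change = 27 − 24 = 3.
(Totals: 287 → 290.)

No — net change +3 (cost rises by 3).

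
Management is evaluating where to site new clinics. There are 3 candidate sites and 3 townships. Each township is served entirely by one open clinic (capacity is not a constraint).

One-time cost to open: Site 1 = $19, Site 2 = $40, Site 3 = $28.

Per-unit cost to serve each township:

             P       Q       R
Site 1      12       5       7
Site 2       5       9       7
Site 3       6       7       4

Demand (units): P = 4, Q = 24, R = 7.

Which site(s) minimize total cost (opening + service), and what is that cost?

For any fixed open set, each township goes to its cheapest open site; total = fixed + service.
{Site 1, Site 3}: P→Site 3 6·4=24, Q→Site 1 5·24=120, R→Site 3 4·7=28. Service 172; fixed 47; total 219.
{Site 1}: P→Site 1 12·4=48, Q→Site 1 5·24=120, R→Site 1 7·7=49. Service 217; fixed 19; total 236.
{Site 1, Site 2}: service 189 + fixed 59 = 248
{Site 1, Site 2, Site 3}: P→Site 2 5·4=20, Q→Site 1 5·24=120, R→Site 3 4·7=28. Service 168; fixed 87; total 255.
(All 7 nonempty subsets were checked; Site 1 and Site 3 is lowest.)

Open Site 1 and Site 3; minimum total cost 219.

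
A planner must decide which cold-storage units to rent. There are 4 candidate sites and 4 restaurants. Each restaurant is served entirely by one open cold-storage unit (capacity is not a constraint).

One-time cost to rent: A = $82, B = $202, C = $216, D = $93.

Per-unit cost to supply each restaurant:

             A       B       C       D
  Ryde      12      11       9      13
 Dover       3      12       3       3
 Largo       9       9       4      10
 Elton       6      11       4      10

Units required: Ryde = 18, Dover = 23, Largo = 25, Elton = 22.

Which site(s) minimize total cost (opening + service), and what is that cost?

For any fixed open set, each restaurant goes to its cheapest open site; total = fixed + service.
{C}: Ryde→C 9·18=162, Dover→C 3·23=69, Largo→C 4·25=100, Elton→C 4·22=88. Service 419; fixed 216; total 635.
{A, C}: Ryde→C 9·18=162, Dover→A 3·23=69, Largo→C 4·25=100, Elton→C 4·22=88. Service 419; fixed 298; total 717.
{A}: service 642 + fixed 82 = 724
{A, B, C, D}: service 419 + fixed 593 = 1012
No other subset beats 635.

Open C only; minimum total cost 635.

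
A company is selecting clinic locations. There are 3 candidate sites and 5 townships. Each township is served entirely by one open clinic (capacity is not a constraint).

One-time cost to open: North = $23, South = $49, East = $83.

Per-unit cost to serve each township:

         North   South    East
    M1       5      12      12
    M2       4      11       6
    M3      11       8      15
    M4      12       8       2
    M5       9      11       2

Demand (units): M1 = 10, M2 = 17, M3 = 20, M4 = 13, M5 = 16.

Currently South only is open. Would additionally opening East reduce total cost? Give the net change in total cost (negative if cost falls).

Yes — net change −224 (cost falls by 224).

Current service cost with {South}: 747.
Adding East: each township re-picks its cheapest; new service cost 440, saving 307.
Extra fixed cost: 83. Net change = 83 − 307 = -224.
(Totals: 796 → 572.)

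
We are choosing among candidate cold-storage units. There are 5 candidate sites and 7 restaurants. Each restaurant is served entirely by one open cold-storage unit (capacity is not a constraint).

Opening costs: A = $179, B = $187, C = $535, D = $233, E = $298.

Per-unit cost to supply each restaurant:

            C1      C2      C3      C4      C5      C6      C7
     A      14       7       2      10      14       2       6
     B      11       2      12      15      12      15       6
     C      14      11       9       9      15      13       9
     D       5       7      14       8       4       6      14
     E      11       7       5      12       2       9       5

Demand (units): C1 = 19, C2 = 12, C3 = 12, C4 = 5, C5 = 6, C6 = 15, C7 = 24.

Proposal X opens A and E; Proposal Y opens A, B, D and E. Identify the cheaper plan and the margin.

Proposal X: {A, E}: C1→E 11·19=209, C2→A 7·12=84, C3→A 2·12=24, C4→A 10·5=50, C5→E 2·6=12, C6→A 2·15=30, C7→E 5·24=120. Service 529; fixed 477; total 1006.
Proposal Y: {A, B, D, E}: C1→D 5·19=95, C2→B 2·12=24, C3→A 2·12=24, C4→D 8·5=40, C5→E 2·6=12, C6→A 2·15=30, C7→E 5·24=120. Service 345; fixed 897; total 1242.
Difference: |1006 − 1242| = 236.

Proposal X is cheaper by 236.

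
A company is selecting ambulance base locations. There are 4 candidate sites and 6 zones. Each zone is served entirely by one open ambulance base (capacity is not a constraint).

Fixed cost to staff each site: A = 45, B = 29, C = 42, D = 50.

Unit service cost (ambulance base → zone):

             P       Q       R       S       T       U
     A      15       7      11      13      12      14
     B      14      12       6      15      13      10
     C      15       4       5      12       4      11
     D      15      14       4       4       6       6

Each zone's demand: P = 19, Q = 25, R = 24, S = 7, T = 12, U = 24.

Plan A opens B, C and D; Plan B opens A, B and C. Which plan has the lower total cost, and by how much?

Plan A: {B, C, D}: P→B 14·19=266, Q→C 4·25=100, R→D 4·24=96, S→D 4·7=28, T→C 4·12=48, U→D 6·24=144. Service 682; fixed 121; total 803.
Plan B: {A, B, C}: P→B 14·19=266, Q→C 4·25=100, R→C 5·24=120, S→C 12·7=84, T→C 4·12=48, U→B 10·24=240. Service 858; fixed 116; total 974.
Difference: |803 − 974| = 171.

Plan A is cheaper by 171.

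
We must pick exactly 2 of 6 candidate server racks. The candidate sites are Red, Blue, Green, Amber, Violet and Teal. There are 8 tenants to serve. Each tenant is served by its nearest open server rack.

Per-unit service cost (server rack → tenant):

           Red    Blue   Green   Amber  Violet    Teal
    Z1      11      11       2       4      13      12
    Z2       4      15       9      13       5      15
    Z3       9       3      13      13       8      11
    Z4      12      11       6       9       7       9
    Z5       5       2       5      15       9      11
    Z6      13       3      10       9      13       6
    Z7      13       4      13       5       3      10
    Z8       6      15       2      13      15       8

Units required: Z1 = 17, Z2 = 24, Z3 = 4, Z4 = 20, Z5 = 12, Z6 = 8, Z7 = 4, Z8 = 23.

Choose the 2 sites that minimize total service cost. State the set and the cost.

With exactly 2 open, each tenant uses its cheapest among the chosen.
{Blue, Green}: Z1→Green 2·17=34, Z2→Green 9·24=216, Z3→Blue 3·4=12, Z4→Green 6·20=120, Z5→Blue 2·12=24, Z6→Blue 3·8=24, Z7→Blue 4·4=16, Z8→Green 2·23=46. Service cost 492.
{Green, Violet}: service cost 504
{Red, Green}: service cost 524
Among all 15 size-2 choices, {Blue, Green} is lowest.

Choose Blue and Green; total service cost 492.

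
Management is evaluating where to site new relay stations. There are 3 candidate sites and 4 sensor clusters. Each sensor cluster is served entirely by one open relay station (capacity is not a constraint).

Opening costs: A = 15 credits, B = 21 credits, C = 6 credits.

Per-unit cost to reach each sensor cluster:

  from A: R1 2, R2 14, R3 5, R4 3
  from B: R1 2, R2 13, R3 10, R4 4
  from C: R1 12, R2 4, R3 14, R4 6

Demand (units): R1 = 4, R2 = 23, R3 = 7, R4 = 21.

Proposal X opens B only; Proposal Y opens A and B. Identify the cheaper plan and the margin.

Proposal X: {B}: R1→B 2·4=8, R2→B 13·23=299, R3→B 10·7=70, R4→B 4·21=84. Service 461; fixed 21; total 482.
Proposal Y: {A, B}: R1→A 2·4=8, R2→B 13·23=299, R3→A 5·7=35, R4→A 3·21=63. Service 405; fixed 36; total 441.
Difference: |482 − 441| = 41.

Proposal Y is cheaper by 41.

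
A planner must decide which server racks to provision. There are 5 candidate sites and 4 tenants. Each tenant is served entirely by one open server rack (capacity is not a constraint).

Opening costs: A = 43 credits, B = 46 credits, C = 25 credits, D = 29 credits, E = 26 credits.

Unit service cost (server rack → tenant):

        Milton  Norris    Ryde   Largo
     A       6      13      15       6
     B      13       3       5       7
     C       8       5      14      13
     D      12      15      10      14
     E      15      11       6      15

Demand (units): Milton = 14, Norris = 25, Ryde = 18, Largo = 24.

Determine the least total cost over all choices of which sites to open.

Minimum total cost: 482

For any fixed open set, each tenant goes to its cheapest open site; total = fixed + service.
{A, B}: Milton→A 6·14=84, Norris→B 3·25=75, Ryde→B 5·18=90, Largo→A 6·24=144. Service 393; fixed 89; total 482.
{A, B, C}: service 393 + fixed 114 = 507
{A, B, E}: Milton→A 6·14=84, Norris→B 3·25=75, Ryde→B 5·18=90, Largo→A 6·24=144. Service 393; fixed 115; total 508.
{A, B, C, D, E}: Milton→A 6·14=84, Norris→B 3·25=75, Ryde→B 5·18=90, Largo→A 6·24=144. Service 393; fixed 169; total 562.
No other subset beats 482.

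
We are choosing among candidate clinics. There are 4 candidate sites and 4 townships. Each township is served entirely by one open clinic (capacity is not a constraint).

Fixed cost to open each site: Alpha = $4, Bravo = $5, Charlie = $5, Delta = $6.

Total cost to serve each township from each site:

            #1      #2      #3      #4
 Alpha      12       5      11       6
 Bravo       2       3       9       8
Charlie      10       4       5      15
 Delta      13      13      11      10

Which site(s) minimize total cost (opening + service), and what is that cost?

For any fixed open set, each township goes to its cheapest open site; total = fixed + service.
{Bravo}: #1→Bravo 2, #2→Bravo 3, #3→Bravo 9, #4→Bravo 8. Service 22; fixed 5; total 27.
{Bravo, Charlie}: #1→Bravo 2, #2→Bravo 3, #3→Charlie 5, #4→Bravo 8. Service 18; fixed 10; total 28.
{Alpha, Bravo}: #1→Bravo 2, #2→Bravo 3, #3→Bravo 9, #4→Alpha 6. Service 20; fixed 9; total 29.
{Alpha, Bravo, Charlie, Delta}: service 16 + fixed 20 = 36
(All 15 nonempty subsets were checked; Bravo only is lowest.)

Open Bravo only; minimum total cost 27.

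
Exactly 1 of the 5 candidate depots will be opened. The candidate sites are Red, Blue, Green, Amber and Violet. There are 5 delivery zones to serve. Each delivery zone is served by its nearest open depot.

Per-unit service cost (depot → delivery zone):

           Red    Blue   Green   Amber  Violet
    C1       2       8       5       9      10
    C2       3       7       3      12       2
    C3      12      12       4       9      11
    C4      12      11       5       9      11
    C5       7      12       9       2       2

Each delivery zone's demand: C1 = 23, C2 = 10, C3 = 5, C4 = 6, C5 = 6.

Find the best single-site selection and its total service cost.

With exactly 1 open, each delivery zone uses its cheapest among the chosen.
{Green}: C1→Green 5·23=115, C2→Green 3·10=30, C3→Green 4·5=20, C4→Green 5·6=30, C5→Green 9·6=54. Service cost 249.
{Red}: service cost 250
{Violet}: service cost 383
Among all 5 size-1 choices, {Green} is lowest.

Choose Green only; total service cost 249.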